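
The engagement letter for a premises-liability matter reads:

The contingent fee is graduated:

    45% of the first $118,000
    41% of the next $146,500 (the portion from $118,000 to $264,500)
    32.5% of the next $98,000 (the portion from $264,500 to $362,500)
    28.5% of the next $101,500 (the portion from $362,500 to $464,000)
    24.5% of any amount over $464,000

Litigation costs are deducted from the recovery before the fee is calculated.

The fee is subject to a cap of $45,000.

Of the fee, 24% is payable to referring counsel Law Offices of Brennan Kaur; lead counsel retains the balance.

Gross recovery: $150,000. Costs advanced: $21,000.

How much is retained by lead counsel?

$34,200.00

Fee base (net of costs): $150,000 − $21,000 = $129,000
First $118,000 at 45% = $53,100.00
Remaining $11,000 at 41% = $4,510.00
Fee: $53,100.00 + $4,510.00 = $57,610.00
$57,610.00 exceeds the $45,000 cap, so the fee is capped at $45,000.00.
Referral share: 24% of $45,000.00 = $10,800.00; lead counsel retains $45,000.00 − $10,800.00 = $34,200.00.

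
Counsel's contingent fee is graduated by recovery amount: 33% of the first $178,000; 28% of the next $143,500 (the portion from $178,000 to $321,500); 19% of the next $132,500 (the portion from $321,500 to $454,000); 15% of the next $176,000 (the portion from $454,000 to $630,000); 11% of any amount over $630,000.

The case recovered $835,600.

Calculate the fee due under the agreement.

$173,111.00

First $178,000 at 33% = $58,740.00
Next $143,500 at 28% = $40,180.00
Next $132,500 at 19% = $25,175.00
Next $176,000 at 15% = $26,400.00
Remaining $205,600 at 11% = $22,616.00
Fee: $58,740.00 + $40,180.00 + $25,175.00 + $26,400.00 + $22,616.00 = $173,111.00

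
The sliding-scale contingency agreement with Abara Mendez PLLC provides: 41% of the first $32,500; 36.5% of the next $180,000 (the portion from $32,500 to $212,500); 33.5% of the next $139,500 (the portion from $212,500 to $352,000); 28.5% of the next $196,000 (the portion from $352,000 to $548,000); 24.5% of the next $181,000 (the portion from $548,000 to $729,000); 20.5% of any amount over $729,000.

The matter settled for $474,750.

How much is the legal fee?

First $32,500 at 41% = $13,325.00
Next $180,000 at 36.5% = $65,700.00
Next $139,500 at 33.5% = $46,732.50
Remaining $122,750 at 28.5% = $34,983.75
Fee: $13,325.00 + $65,700.00 + $46,732.50 + $34,983.75 = $160,741.25

$160,741.25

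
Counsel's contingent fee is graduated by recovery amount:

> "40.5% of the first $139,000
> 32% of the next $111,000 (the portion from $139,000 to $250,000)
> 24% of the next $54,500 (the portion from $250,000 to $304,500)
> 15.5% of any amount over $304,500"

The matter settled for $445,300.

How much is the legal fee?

First $139,000 at 40.5% = $56,295.00
Next $111,000 at 32% = $35,520.00
Next $54,500 at 24% = $13,080.00
Remaining $140,800 at 15.5% = $21,824.00
Fee: $56,295.00 + $35,520.00 + $13,080.00 + $21,824.00 = $126,719.00

$126,719.00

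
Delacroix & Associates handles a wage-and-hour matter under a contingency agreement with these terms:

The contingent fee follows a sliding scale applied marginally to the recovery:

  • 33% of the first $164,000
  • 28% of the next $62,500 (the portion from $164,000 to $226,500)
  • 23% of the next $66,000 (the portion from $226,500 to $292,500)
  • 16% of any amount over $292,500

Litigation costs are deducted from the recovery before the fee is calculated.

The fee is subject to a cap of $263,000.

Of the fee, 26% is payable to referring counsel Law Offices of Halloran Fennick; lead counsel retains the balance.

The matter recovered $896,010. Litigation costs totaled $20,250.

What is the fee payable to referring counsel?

$46,831.62

Fee base (net of costs): $896,010 − $20,250 = $875,760
First $164,000 at 33% = $54,120.00
Next $62,500 at 28% = $17,500.00
Next $66,000 at 23% = $15,180.00
Remaining $583,260 at 16% = $93,321.60
Fee: $54,120.00 + $17,500.00 + $15,180.00 + $93,321.60 = $180,121.60
$180,121.60 is under the $263,000 cap.
Referral share: 26% of $180,121.60 = $46,831.62; lead counsel retains $180,121.60 − $46,831.62 = $133,289.98.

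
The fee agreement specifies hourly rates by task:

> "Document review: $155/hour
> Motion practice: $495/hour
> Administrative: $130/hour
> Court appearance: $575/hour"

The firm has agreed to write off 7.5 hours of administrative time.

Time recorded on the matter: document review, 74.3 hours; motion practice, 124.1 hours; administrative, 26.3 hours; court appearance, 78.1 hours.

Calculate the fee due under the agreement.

$120,297.50

Document review: 74.3 × $155 = $11,516.50
Motion practice: 124.1 × $495 = $61,429.50
Administrative: 26.3 × $130 = $3,419.00
Court appearance: 78.1 × $575 = $44,907.50
Subtotal: $121,272.50
Write-off: 7.5 × $130 = $975.00
Total: $121,272.50 − $975.00 = $120,297.50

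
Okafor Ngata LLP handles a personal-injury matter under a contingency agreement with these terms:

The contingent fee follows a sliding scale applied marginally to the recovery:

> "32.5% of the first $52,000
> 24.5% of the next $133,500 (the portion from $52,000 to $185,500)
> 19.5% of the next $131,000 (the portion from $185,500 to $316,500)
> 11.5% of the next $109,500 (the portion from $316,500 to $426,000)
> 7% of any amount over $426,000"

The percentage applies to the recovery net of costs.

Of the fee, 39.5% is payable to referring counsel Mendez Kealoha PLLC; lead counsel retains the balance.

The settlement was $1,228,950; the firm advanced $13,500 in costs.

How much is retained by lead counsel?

Fee base (net of costs): $1,228,950 − $13,500 = $1,215,450
First $52,000 at 32.5% = $16,900.00
Next $133,500 at 24.5% = $32,707.50
Next $131,000 at 19.5% = $25,545.00
Next $109,500 at 11.5% = $12,592.50
Remaining $789,450 at 7% = $55,261.50
Fee: $16,900.00 + $32,707.50 + $25,545.00 + $12,592.50 + $55,261.50 = $143,006.50
Referral share: 39.5% of $143,006.50 = $56,487.57; lead counsel retains $143,006.50 − $56,487.57 = $86,518.93.

$86,518.93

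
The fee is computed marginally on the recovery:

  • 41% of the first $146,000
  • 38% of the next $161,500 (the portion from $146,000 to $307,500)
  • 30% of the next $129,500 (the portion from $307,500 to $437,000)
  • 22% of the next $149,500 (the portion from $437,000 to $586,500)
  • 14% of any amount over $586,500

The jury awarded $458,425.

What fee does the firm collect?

First $146,000 at 41% = $59,860.00
Next $161,500 at 38% = $61,370.00
Next $129,500 at 30% = $38,850.00
Remaining $21,425 at 22% = $4,713.50
Fee: $59,860.00 + $61,370.00 + $38,850.00 + $4,713.50 = $164,793.50

$164,793.50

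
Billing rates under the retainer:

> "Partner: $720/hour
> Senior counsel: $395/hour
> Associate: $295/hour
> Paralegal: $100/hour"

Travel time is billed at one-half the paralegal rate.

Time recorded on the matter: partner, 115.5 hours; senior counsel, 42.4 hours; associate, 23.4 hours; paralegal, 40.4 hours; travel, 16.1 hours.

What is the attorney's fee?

$111,656.00

Partner: 115.5 × $720 = $83,160.00
Senior counsel: 42.4 × $395 = $16,748.00
Associate: 23.4 × $295 = $6,903.00
Paralegal: 40.4 × $100 = $4,040.00
Subtotal: $83,160.00 + $16,748.00 + $6,903.00 + $4,040.00 = $110,851.00
Travel: 16.1 × ($100 ÷ 2) = 16.1 × $50.00 = $805.00
Total: $110,851.00 + $805.00 = $111,656.00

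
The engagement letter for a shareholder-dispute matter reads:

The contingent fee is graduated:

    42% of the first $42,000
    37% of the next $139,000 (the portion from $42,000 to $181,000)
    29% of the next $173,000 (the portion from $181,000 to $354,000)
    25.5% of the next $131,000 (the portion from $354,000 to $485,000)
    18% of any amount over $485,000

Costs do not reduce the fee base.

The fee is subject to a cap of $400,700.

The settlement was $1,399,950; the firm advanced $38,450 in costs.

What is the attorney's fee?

$317,336.00

Fee base is the gross recovery, $1,399,950; costs are reimbursed separately.
First $42,000 at 42% = $17,640.00
Next $139,000 at 37% = $51,430.00
Next $173,000 at 29% = $50,170.00
Next $131,000 at 25.5% = $33,405.00
Remaining $914,950 at 18% = $164,691.00
Fee: $17,640.00 + $51,430.00 + $50,170.00 + $33,405.00 + $164,691.00 = $317,336.00
$317,336.00 is under the $400,700 cap.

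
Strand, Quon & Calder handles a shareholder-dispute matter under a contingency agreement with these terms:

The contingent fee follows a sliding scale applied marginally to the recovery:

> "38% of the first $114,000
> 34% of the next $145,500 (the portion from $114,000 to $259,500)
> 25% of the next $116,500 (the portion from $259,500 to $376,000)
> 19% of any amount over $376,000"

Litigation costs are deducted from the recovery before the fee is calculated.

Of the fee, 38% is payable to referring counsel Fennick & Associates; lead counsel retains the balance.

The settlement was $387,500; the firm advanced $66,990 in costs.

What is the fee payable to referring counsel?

$41,056.15

Fee base (net of costs): $387,500 − $66,990 = $320,510
First $114,000 at 38% = $43,320.00
Next $145,500 at 34% = $49,470.00
Remaining $61,010 at 25% = $15,252.50
Fee: $43,320.00 + $49,470.00 + $15,252.50 = $108,042.50
Referral share: 38% of $108,042.50 = $41,056.15; lead counsel retains $108,042.50 − $41,056.15 = $66,986.35.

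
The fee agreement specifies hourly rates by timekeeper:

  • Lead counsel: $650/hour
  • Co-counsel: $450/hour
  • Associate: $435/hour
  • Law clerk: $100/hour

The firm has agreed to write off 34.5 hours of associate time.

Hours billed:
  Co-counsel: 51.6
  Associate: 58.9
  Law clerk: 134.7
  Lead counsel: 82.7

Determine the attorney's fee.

$101,059.00

Lead counsel: 82.7 × $650 = $53,755.00
Co-counsel: 51.6 × $450 = $23,220.00
Associate: 58.9 × $435 = $25,621.50
Law clerk: 134.7 × $100 = $13,470.00
Subtotal: $116,066.50
Write-off: 34.5 × $435 = $15,007.50
Total: $116,066.50 − $15,007.50 = $101,059.00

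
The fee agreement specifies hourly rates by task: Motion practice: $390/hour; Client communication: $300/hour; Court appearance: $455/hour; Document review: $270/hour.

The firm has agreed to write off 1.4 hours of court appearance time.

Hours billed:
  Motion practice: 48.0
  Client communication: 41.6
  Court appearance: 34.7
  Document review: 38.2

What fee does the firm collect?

Motion practice: 48.0 × $390 = $18,720.00
Client communication: 41.6 × $300 = $12,480.00
Court appearance: 34.7 × $455 = $15,788.50
Document review: 38.2 × $270 = $10,314.00
Subtotal: $57,302.50
Write-off: 1.4 × $455 = $637.00
Total: $57,302.50 − $637.00 = $56,665.50

$56,665.50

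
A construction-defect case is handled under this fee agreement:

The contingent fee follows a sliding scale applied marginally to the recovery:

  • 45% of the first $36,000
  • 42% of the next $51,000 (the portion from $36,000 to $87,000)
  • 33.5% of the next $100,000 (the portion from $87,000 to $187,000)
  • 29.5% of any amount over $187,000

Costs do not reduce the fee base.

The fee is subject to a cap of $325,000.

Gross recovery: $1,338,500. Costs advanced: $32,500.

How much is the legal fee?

$325,000.00

Fee base is the gross recovery, $1,338,500; costs are reimbursed separately.
First $36,000 at 45% = $16,200.00
Next $51,000 at 42% = $21,420.00
Next $100,000 at 33.5% = $33,500.00
Remaining $1,151,500 at 29.5% = $339,692.50
Fee: $16,200.00 + $21,420.00 + $33,500.00 + $339,692.50 = $410,812.50
$410,812.50 exceeds the $325,000 cap, so the fee is capped at $325,000.00.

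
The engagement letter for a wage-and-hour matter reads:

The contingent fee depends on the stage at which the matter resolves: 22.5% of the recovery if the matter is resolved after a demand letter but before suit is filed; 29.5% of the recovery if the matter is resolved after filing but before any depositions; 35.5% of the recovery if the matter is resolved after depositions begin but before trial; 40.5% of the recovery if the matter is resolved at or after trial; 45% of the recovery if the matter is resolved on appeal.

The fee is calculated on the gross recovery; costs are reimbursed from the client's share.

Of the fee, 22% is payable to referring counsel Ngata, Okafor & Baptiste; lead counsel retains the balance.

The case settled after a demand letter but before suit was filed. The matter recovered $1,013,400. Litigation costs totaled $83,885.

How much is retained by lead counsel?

$177,851.70

Fee base is the gross recovery, $1,013,400; costs are reimbursed separately.
The matter settled after a demand letter but before suit was filed, so the 22.5% rate applies.
$1,013,400 × 22.5% = $228,015.00
Referral share: 22% of $228,015.00 = $50,163.30; lead counsel retains $228,015.00 − $50,163.30 = $177,851.70.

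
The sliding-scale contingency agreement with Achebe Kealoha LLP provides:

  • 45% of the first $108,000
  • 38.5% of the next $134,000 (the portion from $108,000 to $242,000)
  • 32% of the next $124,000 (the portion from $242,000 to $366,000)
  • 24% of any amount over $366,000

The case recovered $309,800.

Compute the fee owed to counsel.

$121,886.00

First $108,000 at 45% = $48,600.00
Next $134,000 at 38.5% = $51,590.00
Remaining $67,800 at 32% = $21,696.00
Fee: $48,600.00 + $51,590.00 + $21,696.00 = $121,886.00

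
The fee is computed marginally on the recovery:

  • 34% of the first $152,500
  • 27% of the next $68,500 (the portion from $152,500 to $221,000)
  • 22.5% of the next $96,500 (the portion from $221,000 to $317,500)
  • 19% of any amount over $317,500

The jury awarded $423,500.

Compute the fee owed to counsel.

First $152,500 at 34% = $51,850.00
Next $68,500 at 27% = $18,495.00
Next $96,500 at 22.5% = $21,712.50
Remaining $106,000 at 19% = $20,140.00
Fee: $51,850.00 + $18,495.00 + $21,712.50 + $20,140.00 = $112,197.50

$112,197.50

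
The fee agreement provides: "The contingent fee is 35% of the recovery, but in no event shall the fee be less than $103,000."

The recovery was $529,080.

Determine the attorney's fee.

$185,178.00

35% of $529,080 = $185,178.00
That exceeds the $103,000 minimum.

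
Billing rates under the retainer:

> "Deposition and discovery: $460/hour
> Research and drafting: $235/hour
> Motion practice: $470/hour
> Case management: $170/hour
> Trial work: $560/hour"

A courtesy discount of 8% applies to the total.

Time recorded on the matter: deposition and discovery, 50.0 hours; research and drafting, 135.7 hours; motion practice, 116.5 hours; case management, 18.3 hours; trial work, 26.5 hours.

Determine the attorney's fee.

Deposition and discovery: 50.0 × $460 = $23,000.00
Research and drafting: 135.7 × $235 = $31,889.50
Motion practice: 116.5 × $470 = $54,755.00
Case management: 18.3 × $170 = $3,111.00
Trial work: 26.5 × $560 = $14,840.00
Subtotal: $127,595.50
Less 8% discount: −$10,207.64
Total: $127,595.50 − $10,207.64 = $117,387.86

$117,387.86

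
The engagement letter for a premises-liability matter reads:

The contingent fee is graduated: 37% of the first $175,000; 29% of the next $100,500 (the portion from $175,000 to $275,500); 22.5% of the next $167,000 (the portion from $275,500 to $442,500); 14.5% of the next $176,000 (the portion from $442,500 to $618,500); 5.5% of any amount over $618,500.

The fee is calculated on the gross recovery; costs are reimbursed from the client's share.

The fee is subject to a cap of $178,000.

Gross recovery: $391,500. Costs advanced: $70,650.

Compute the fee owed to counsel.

Fee base is the gross recovery, $391,500; costs are reimbursed separately.
First $175,000 at 37% = $64,750.00
Next $100,500 at 29% = $29,145.00
Remaining $116,000 at 22.5% = $26,100.00
Fee: $64,750.00 + $29,145.00 + $26,100.00 = $119,995.00
$119,995.00 is under the $178,000 cap.

$119,995.00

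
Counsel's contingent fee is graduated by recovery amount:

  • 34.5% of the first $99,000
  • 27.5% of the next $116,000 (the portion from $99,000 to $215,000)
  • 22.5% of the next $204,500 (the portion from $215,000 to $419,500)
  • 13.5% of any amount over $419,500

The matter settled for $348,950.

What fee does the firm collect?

$96,193.75

First $99,000 at 34.5% = $34,155.00
Next $116,000 at 27.5% = $31,900.00
Remaining $133,950 at 22.5% = $30,138.75
Fee: $34,155.00 + $31,900.00 + $30,138.75 = $96,193.75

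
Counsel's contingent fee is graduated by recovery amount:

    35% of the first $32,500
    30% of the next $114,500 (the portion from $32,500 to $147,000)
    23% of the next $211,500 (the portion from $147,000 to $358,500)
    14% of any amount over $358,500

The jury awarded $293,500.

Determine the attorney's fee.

First $32,500 at 35% = $11,375.00
Next $114,500 at 30% = $34,350.00
Remaining $146,500 at 23% = $33,695.00
Fee: $11,375.00 + $34,350.00 + $33,695.00 = $79,420.00

$79,420.00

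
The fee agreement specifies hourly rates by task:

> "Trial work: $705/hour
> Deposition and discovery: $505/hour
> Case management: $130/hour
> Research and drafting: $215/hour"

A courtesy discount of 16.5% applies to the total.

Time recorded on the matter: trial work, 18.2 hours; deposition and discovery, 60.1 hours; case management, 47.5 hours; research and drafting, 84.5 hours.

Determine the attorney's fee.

Trial work: 18.2 × $705 = $12,831.00
Deposition and discovery: 60.1 × $505 = $30,350.50
Case management: 47.5 × $130 = $6,175.00
Research and drafting: 84.5 × $215 = $18,167.50
Subtotal: $67,524.00
Less 16.5% discount: −$11,141.46
Total: $67,524.00 − $11,141.46 = $56,382.54

$56,382.54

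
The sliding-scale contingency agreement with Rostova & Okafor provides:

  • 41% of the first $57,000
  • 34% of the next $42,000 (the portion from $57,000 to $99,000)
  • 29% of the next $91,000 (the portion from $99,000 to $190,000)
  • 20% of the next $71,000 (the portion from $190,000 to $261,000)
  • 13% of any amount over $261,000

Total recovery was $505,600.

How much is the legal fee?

$110,038.00

First $57,000 at 41% = $23,370.00
Next $42,000 at 34% = $14,280.00
Next $91,000 at 29% = $26,390.00
Next $71,000 at 20% = $14,200.00
Remaining $244,600 at 13% = $31,798.00
Fee: $23,370.00 + $14,280.00 + $26,390.00 + $14,200.00 + $31,798.00 = $110,038.00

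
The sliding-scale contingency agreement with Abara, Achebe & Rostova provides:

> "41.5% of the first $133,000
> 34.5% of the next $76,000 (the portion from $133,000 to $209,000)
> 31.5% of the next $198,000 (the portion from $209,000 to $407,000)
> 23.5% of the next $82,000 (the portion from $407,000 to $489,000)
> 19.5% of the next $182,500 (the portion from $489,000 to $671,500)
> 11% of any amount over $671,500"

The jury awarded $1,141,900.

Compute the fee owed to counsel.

$250,386.50

First $133,000 at 41.5% = $55,195.00
Next $76,000 at 34.5% = $26,220.00
Next $198,000 at 31.5% = $62,370.00
Next $82,000 at 23.5% = $19,270.00
Next $182,500 at 19.5% = $35,587.50
Remaining $470,400 at 11% = $51,744.00
Fee: $55,195.00 + $26,220.00 + $62,370.00 + $19,270.00 + $35,587.50 + $51,744.00 = $250,386.50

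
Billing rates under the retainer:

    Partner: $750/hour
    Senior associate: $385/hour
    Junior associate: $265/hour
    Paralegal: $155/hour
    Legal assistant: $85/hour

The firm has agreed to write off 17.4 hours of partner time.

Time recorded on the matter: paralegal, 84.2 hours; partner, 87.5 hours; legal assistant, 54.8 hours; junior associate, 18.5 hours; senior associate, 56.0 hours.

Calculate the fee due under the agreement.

Partner: 87.5 × $750 = $65,625.00
Senior associate: 56.0 × $385 = $21,560.00
Junior associate: 18.5 × $265 = $4,902.50
Paralegal: 84.2 × $155 = $13,051.00
Legal assistant: 54.8 × $85 = $4,658.00
Subtotal: $109,796.50
Write-off: 17.4 × $750 = $13,050.00
Total: $109,796.50 − $13,050.00 = $96,746.50

$96,746.50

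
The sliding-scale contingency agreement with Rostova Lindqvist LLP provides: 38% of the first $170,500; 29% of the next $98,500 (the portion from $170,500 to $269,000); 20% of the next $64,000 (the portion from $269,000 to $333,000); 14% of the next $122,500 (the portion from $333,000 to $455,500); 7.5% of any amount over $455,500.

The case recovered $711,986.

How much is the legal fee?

First $170,500 at 38% = $64,790.00
Next $98,500 at 29% = $28,565.00
Next $64,000 at 20% = $12,800.00
Next $122,500 at 14% = $17,150.00
Remaining $256,486 at 7.5% = $19,236.45
Fee: $64,790.00 + $28,565.00 + $12,800.00 + $17,150.00 + $19,236.45 = $142,541.45

$142,541.45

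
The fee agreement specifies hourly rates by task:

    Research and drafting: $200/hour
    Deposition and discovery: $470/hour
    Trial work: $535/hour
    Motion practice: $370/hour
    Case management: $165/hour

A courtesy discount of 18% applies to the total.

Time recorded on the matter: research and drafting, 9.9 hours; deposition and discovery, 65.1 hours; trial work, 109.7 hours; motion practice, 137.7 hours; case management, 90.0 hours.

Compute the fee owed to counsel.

$128,793.71

Research and drafting: 9.9 × $200 = $1,980.00
Deposition and discovery: 65.1 × $470 = $30,597.00
Trial work: 109.7 × $535 = $58,689.50
Motion practice: 137.7 × $370 = $50,949.00
Case management: 90.0 × $165 = $14,850.00
Subtotal: $157,065.50
Less 18% discount: −$28,271.79
Total: $157,065.50 − $28,271.79 = $128,793.71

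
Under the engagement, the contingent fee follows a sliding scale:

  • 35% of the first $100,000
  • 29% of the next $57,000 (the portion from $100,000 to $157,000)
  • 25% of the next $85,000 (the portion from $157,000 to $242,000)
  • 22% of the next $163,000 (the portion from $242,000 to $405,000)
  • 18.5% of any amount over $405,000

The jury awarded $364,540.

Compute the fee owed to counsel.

$99,738.80

First $100,000 at 35% = $35,000.00
Next $57,000 at 29% = $16,530.00
Next $85,000 at 25% = $21,250.00
Remaining $122,540 at 22% = $26,958.80
Fee: $35,000.00 + $16,530.00 + $21,250.00 + $26,958.80 = $99,738.80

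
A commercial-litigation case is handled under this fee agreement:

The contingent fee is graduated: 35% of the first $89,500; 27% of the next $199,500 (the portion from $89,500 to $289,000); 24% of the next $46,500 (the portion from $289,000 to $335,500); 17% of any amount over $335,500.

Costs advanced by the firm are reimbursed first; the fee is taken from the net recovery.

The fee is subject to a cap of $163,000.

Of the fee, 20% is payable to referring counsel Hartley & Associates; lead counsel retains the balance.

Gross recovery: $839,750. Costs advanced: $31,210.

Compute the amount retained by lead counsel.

$130,400.00

Fee base (net of costs): $839,750 − $31,210 = $808,540
First $89,500 at 35% = $31,325.00
Next $199,500 at 27% = $53,865.00
Next $46,500 at 24% = $11,160.00
Remaining $473,040 at 17% = $80,416.80
Fee: $31,325.00 + $53,865.00 + $11,160.00 + $80,416.80 = $176,766.80
$176,766.80 exceeds the $163,000 cap, so the fee is capped at $163,000.00.
Referral share: 20% of $163,000.00 = $32,600.00; lead counsel retains $163,000.00 − $32,600.00 = $130,400.00.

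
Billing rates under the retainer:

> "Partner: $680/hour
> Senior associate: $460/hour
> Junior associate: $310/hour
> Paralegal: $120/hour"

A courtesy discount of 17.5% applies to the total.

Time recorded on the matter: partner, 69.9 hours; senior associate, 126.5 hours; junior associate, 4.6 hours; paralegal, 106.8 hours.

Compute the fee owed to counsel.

$98,970.30

Partner: 69.9 × $680 = $47,532.00
Senior associate: 126.5 × $460 = $58,190.00
Junior associate: 4.6 × $310 = $1,426.00
Paralegal: 106.8 × $120 = $12,816.00
Subtotal: $119,964.00
Less 17.5% discount: −$20,993.70
Total: $119,964.00 − $20,993.70 = $98,970.30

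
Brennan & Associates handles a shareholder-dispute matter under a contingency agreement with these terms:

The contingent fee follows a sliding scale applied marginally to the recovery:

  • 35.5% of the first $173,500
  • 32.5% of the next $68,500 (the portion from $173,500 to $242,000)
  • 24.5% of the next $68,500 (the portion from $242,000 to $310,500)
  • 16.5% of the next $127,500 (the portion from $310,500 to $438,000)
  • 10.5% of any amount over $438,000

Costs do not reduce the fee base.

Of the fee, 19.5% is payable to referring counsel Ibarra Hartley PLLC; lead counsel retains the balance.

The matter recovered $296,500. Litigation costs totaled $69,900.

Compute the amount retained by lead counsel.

$78,252.04

Fee base is the gross recovery, $296,500; costs are reimbursed separately.
First $173,500 at 35.5% = $61,592.50
Next $68,500 at 32.5% = $22,262.50
Remaining $54,500 at 24.5% = $13,352.50
Fee: $61,592.50 + $22,262.50 + $13,352.50 = $97,207.50
Referral share: 19.5% of $97,207.50 = $18,955.46; lead counsel retains $97,207.50 − $18,955.46 = $78,252.04.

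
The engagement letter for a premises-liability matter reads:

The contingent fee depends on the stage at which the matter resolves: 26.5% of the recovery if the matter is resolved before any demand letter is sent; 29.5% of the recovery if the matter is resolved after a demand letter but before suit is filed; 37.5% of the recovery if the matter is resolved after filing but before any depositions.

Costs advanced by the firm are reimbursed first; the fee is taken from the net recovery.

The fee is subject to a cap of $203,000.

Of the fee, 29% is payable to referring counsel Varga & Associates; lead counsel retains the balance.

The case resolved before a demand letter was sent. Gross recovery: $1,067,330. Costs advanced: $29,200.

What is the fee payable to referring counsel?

Fee base (net of costs): $1,067,330 − $29,200 = $1,038,130
The matter resolved before a demand letter was sent, so the 26.5% rate applies.
$1,038,130 × 26.5% = $275,104.45
$275,104.45 exceeds the $203,000 cap, so the fee is capped at $203,000.00.
Referral share: 29% of $203,000.00 = $58,870.00; lead counsel retains $203,000.00 − $58,870.00 = $144,130.00.

$58,870.00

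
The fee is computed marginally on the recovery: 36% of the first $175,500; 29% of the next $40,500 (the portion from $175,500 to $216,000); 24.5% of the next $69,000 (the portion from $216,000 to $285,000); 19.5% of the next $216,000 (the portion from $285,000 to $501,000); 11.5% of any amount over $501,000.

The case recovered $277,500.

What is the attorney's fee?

$89,992.50

First $175,500 at 36% = $63,180.00
Next $40,500 at 29% = $11,745.00
Remaining $61,500 at 24.5% = $15,067.50
Fee: $63,180.00 + $11,745.00 + $15,067.50 = $89,992.50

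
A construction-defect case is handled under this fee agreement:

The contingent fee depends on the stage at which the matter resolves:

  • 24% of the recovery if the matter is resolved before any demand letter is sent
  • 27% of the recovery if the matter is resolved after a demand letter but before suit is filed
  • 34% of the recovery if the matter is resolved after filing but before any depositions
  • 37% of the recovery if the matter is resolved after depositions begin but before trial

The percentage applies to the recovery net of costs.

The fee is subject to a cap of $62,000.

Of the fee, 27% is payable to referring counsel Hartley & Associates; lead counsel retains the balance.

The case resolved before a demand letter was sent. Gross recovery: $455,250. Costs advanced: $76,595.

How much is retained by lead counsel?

$45,260.00

Fee base (net of costs): $455,250 − $76,595 = $378,655
The matter resolved before a demand letter was sent, so the 24% rate applies.
$378,655 × 24% = $90,877.20
$90,877.20 exceeds the $62,000 cap, so the fee is capped at $62,000.00.
Referral share: 27% of $62,000.00 = $16,740.00; lead counsel retains $62,000.00 − $16,740.00 = $45,260.00.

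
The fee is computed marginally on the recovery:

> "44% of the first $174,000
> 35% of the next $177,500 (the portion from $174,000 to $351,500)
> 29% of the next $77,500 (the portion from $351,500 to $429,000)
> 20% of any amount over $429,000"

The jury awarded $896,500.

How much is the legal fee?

$254,660.00

First $174,000 at 44% = $76,560.00
Next $177,500 at 35% = $62,125.00
Next $77,500 at 29% = $22,475.00
Remaining $467,500 at 20% = $93,500.00
Fee: $76,560.00 + $62,125.00 + $22,475.00 + $93,500.00 = $254,660.00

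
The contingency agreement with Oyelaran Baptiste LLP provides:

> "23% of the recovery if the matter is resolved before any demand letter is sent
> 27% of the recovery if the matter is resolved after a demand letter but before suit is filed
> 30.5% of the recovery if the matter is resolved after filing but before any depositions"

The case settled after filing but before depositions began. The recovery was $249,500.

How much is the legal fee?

The matter settled after filing but before depositions began, so the 30.5% rate applies.
$249,500 × 30.5% = $76,097.50

$76,097.50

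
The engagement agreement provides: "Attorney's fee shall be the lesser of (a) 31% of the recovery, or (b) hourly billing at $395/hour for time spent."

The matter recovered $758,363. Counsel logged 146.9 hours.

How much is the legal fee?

$58,025.50

(a) 31% of $758,363 = $235,092.53
(b) 146.9 × $395 = $58,025.50
The lesser is (b): $58,025.50.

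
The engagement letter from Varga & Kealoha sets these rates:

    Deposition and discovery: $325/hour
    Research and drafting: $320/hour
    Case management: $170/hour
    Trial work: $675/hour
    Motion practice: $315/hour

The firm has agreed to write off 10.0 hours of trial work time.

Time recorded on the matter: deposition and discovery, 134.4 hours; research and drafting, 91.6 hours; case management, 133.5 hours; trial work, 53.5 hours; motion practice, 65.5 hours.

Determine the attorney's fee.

$145,682.00

Deposition and discovery: 134.4 × $325 = $43,680.00
Research and drafting: 91.6 × $320 = $29,312.00
Case management: 133.5 × $170 = $22,695.00
Trial work: 53.5 × $675 = $36,112.50
Motion practice: 65.5 × $315 = $20,632.50
Subtotal: $152,432.00
Write-off: 10.0 × $675 = $6,750.00
Total: $152,432.00 − $6,750.00 = $145,682.00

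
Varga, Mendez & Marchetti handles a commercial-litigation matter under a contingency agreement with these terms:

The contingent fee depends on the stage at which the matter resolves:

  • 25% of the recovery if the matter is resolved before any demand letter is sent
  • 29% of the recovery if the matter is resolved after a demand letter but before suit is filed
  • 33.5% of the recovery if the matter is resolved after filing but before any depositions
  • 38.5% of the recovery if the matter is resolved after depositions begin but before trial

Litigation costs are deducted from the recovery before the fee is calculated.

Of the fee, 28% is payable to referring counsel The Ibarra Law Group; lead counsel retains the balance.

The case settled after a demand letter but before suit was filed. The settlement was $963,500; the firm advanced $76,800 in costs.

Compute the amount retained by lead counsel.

Fee base (net of costs): $963,500 − $76,800 = $886,700
The matter settled after a demand letter but before suit was filed, so the 29% rate applies.
$886,700 × 29% = $257,143.00
Referral share: 28% of $257,143.00 = $72,000.04; lead counsel retains $257,143.00 − $72,000.04 = $185,142.96.

$185,142.96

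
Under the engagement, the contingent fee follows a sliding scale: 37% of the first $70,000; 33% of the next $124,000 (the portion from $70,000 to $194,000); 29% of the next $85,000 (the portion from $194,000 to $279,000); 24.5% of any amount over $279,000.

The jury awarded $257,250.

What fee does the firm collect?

$85,162.50

First $70,000 at 37% = $25,900.00
Next $124,000 at 33% = $40,920.00
Remaining $63,250 at 29% = $18,342.50
Fee: $25,900.00 + $40,920.00 + $18,342.50 = $85,162.50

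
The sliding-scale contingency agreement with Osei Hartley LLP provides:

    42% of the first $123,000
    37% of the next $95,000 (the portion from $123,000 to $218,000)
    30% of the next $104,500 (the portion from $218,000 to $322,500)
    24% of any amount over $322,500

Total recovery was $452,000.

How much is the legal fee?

$149,240.00

First $123,000 at 42% = $51,660.00
Next $95,000 at 37% = $35,150.00
Next $104,500 at 30% = $31,350.00
Remaining $129,500 at 24% = $31,080.00
Fee: $51,660.00 + $35,150.00 + $31,350.00 + $31,080.00 = $149,240.00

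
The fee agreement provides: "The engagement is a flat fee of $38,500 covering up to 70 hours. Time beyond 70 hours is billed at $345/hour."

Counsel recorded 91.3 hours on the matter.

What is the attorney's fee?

Flat fee: $38,500.00
Excess hours: 91.3 − 70 = 21.3
Overrun: 21.3 × $345 = $7,348.50
Total: $38,500.00 + $7,348.50 = $45,848.50

$45,848.50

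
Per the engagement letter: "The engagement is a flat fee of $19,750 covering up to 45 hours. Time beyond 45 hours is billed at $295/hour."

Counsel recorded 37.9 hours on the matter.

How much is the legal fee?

37.9 hours is within the 45-hour scope; only the flat fee applies.

$19,750.00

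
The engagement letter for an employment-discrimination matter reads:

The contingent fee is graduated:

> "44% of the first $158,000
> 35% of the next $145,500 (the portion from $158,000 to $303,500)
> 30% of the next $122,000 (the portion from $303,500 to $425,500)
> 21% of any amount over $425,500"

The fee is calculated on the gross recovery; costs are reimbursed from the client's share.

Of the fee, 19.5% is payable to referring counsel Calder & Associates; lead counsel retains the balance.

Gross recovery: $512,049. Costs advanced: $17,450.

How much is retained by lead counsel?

$141,052.33

Fee base is the gross recovery, $512,049; costs are reimbursed separately.
First $158,000 at 44% = $69,520.00
Next $145,500 at 35% = $50,925.00
Next $122,000 at 30% = $36,600.00
Remaining $86,549 at 21% = $18,175.29
Fee: $69,520.00 + $50,925.00 + $36,600.00 + $18,175.29 = $175,220.29
Referral share: 19.5% of $175,220.29 = $34,167.96; lead counsel retains $175,220.29 − $34,167.96 = $141,052.33.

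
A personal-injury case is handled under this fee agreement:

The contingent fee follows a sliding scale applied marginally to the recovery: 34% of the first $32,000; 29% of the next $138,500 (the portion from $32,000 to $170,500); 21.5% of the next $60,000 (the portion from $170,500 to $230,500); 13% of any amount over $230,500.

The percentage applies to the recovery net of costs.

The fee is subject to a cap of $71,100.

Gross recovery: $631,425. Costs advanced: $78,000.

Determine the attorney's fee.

$71,100.00

Fee base (net of costs): $631,425 − $78,000 = $553,425
First $32,000 at 34% = $10,880.00
Next $138,500 at 29% = $40,165.00
Next $60,000 at 21.5% = $12,900.00
Remaining $322,925 at 13% = $41,980.25
Fee: $10,880.00 + $40,165.00 + $12,900.00 + $41,980.25 = $105,925.25
$105,925.25 exceeds the $71,100 cap, so the fee is capped at $71,100.00.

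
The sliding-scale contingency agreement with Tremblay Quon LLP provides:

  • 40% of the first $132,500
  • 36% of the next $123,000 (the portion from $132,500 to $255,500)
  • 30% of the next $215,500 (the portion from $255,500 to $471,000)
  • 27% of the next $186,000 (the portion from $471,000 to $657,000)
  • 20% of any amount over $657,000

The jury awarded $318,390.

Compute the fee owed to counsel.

$116,147.00

First $132,500 at 40% = $53,000.00
Next $123,000 at 36% = $44,280.00
Remaining $62,890 at 30% = $18,867.00
Fee: $53,000.00 + $44,280.00 + $18,867.00 = $116,147.00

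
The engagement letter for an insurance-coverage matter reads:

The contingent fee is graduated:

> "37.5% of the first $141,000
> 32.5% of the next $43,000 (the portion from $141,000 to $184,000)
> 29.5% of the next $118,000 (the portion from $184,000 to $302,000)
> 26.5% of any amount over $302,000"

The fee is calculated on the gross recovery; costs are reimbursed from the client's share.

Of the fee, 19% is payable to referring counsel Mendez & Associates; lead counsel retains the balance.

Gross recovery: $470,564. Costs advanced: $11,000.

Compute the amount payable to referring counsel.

$27,802.60

Fee base is the gross recovery, $470,564; costs are reimbursed separately.
First $141,000 at 37.5% = $52,875.00
Next $43,000 at 32.5% = $13,975.00
Next $118,000 at 29.5% = $34,810.00
Remaining $168,564 at 26.5% = $44,669.46
Fee: $52,875.00 + $13,975.00 + $34,810.00 + $44,669.46 = $146,329.46
Referral share: 19% of $146,329.46 = $27,802.60; lead counsel retains $146,329.46 − $27,802.60 = $118,526.86.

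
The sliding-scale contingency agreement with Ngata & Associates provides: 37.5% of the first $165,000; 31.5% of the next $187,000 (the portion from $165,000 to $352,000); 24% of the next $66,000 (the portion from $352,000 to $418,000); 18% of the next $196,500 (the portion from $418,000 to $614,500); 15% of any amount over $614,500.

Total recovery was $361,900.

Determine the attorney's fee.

First $165,000 at 37.5% = $61,875.00
Next $187,000 at 31.5% = $58,905.00
Remaining $9,900 at 24% = $2,376.00
Fee: $61,875.00 + $58,905.00 + $2,376.00 = $123,156.00

$123,156.00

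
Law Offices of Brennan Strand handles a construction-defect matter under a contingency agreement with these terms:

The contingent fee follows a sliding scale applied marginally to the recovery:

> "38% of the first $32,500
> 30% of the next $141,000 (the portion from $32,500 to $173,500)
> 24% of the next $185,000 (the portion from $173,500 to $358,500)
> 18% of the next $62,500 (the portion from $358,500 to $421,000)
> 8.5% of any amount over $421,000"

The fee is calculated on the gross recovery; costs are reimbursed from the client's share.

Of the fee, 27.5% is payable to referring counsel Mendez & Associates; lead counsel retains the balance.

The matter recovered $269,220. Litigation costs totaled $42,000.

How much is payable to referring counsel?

Fee base is the gross recovery, $269,220; costs are reimbursed separately.
First $32,500 at 38% = $12,350.00
Next $141,000 at 30% = $42,300.00
Remaining $95,720 at 24% = $22,972.80
Fee: $12,350.00 + $42,300.00 + $22,972.80 = $77,622.80
Referral share: 27.5% of $77,622.80 = $21,346.27; lead counsel retains $77,622.80 − $21,346.27 = $56,276.53.

$21,346.27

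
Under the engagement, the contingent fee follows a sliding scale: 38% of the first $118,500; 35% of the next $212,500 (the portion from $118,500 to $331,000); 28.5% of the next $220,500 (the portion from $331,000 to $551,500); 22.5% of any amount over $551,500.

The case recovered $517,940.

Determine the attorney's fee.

$172,682.90

First $118,500 at 38% = $45,030.00
Next $212,500 at 35% = $74,375.00
Remaining $186,940 at 28.5% = $53,277.90
Fee: $45,030.00 + $74,375.00 + $53,277.90 = $172,682.90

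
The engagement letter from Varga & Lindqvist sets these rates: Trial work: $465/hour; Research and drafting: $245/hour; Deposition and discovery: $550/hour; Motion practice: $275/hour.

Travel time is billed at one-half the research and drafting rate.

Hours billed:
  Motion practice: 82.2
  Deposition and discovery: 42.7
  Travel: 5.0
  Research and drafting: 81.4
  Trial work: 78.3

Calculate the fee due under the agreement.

$103,055.00

Trial work: 78.3 × $465 = $36,409.50
Research and drafting: 81.4 × $245 = $19,943.00
Deposition and discovery: 42.7 × $550 = $23,485.00
Motion practice: 82.2 × $275 = $22,605.00
Subtotal: $36,409.50 + $19,943.00 + $23,485.00 + $22,605.00 = $102,442.50
Travel: 5.0 × ($245 ÷ 2) = 5.0 × $122.50 = $612.50
Total: $102,442.50 + $612.50 = $103,055.00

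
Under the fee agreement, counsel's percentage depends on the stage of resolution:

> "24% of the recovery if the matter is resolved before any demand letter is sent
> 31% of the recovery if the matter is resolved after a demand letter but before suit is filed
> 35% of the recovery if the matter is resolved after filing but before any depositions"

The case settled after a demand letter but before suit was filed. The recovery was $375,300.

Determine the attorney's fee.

$116,343.00

The matter settled after a demand letter but before suit was filed, so the 31% rate applies.
$375,300 × 31% = $116,343.00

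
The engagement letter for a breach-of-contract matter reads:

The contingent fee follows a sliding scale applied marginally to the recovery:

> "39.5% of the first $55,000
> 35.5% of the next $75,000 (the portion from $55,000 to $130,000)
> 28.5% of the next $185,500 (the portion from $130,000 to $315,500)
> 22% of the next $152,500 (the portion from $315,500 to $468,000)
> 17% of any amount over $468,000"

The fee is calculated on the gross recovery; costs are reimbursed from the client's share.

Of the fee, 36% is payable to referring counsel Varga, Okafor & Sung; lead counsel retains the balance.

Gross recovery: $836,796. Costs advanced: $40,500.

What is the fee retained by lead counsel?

Fee base is the gross recovery, $836,796; costs are reimbursed separately.
First $55,000 at 39.5% = $21,725.00
Next $75,000 at 35.5% = $26,625.00
Next $185,500 at 28.5% = $52,867.50
Next $152,500 at 22% = $33,550.00
Remaining $368,796 at 17% = $62,695.32
Fee: $21,725.00 + $26,625.00 + $52,867.50 + $33,550.00 + $62,695.32 = $197,462.82
Referral share: 36% of $197,462.82 = $71,086.62; lead counsel retains $197,462.82 − $71,086.62 = $126,376.20.

$126,376.20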